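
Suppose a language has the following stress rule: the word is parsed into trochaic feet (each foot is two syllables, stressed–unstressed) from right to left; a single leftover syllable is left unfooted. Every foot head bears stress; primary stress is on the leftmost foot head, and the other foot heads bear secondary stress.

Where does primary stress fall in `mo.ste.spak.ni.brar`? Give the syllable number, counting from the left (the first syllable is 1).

2

Parse right to left into trochaic (ˈσσ) feet: mo (ˈste.spak) (ˈni.brar). Syllable 1 is left unfooted.
Foot heads (stressed positions): 2, 4.
End Rule Leftmost: primary stress on the leftmost head = syllable 2.
Primary stress: syllable 2 → mo.ˈste.spak.ni.brar.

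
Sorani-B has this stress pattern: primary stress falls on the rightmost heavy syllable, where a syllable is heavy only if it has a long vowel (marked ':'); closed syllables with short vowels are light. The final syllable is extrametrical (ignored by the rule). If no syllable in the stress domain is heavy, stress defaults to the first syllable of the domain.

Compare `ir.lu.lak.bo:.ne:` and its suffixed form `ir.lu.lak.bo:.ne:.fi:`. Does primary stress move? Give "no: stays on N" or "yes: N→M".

Base `ir.lu.lak.bo:.ne:` (5 syllables):
  The final syllable (5, ne:) is extrametrical; the stress domain is syllables 1–4.
  Weights: 1 ir L, 2 lu L, 3 lak L, 4 bo: H.
  Heavy syllables in the domain: 4. The rightmost is syllable 4 (bo:).
  → primary stress on syllable 4.
Suffixed `ir.lu.lak.bo:.ne:.fi:` (6 syllables):
  The final syllable (6, fi:) is extrametrical; the stress domain is syllables 1–5.
  Weights: 1 ir L, 2 lu L, 3 lak L, 4 bo: H, 5 ne: H.
  Heavy syllables in the domain: 4, 5. The rightmost is syllable 5 (ne:).
  → primary stress on syllable 5.

yes: 4→5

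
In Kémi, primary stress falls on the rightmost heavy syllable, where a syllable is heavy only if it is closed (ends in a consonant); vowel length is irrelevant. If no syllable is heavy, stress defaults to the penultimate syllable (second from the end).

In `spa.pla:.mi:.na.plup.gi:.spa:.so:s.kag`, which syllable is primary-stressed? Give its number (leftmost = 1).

Weights: 1 spa L, 2 pla: L, 3 mi: L, 4 na L, 5 plup H, 6 gi: L, 7 spa: L, 8 so:s H, 9 kag H.
Heavy syllables in the domain: 5, 8, 9. The rightmost is syllable 9 (kag).
Primary stress: syllable 9 → spa.pla:.mi:.na.plup.gi:.spa:.so:s.ˈkag.

9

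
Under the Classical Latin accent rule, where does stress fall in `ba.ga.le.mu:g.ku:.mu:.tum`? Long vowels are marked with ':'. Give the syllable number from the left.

Classical Latin: stress the penult if heavy (long vowel or closed), else the antepenult.
Weights: 5 ku: H, 6 mu: H, 7 tum H.
The penult (syllable 6, mu:) is heavy, so it takes stress.
Stress on syllable 6: ba.ga.le.mu:g.ku:.ˈmu:.tum.

6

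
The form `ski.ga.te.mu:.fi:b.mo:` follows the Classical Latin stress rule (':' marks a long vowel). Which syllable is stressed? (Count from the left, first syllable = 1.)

Classical Latin: stress the penult if heavy (long vowel or closed), else the antepenult.
Weights: 4 mu: H, 5 fi:b H, 6 mo: H.
The penult (syllable 5, fi:b) is heavy, so it takes stress.
Stress on syllable 5: ski.ga.te.mu:.ˈfi:b.mo:.

5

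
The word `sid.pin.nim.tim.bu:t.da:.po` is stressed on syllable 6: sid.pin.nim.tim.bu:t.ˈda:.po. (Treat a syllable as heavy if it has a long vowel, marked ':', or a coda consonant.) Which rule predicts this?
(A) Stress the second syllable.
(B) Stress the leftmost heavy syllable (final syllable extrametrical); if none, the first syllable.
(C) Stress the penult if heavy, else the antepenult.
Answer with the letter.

C

Rule A → syllable 2 (observed: 6).
Rule B → syllable 1 (observed: 6).
Rule C → syllable 6 ✓.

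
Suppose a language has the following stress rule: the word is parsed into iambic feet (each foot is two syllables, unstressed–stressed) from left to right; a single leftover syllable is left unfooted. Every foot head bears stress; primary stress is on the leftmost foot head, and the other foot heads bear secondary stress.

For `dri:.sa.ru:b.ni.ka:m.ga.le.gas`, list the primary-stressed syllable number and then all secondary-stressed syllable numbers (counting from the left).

Parse left to right into iambic (σˈσ) feet: (dri:.ˈsa) (ru:b.ˈni) (ka:m.ˈga) (le.ˈgas).
Foot heads (stressed positions): 2, 4, 6, 8.
End Rule Leftmost: primary stress on the leftmost head = syllable 2.
Secondary stress on 4, 6, 8: dri:.ˈsa.ru:b.ˌni.ka:m.ˌga.le.ˌgas.

primary 2, secondary 4, 6, 8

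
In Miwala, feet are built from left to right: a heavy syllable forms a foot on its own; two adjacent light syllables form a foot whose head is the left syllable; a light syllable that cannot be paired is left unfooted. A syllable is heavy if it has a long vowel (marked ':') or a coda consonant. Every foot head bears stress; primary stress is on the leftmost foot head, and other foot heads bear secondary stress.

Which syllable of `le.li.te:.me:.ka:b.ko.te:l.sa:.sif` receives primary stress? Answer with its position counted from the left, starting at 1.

1

Weights: 1 le L, 2 li L, 3 te: H, 4 me: H, 5 ka:b H, 6 ko L, 7 te:l H, 8 sa: H, 9 sif H.
Parse left to right (heavy = foot alone; LL = one foot; stranded L unfooted): (ˈle.li) (ˈte:) (ˈme:) (ˈka:b) ko (ˈte:l) (ˈsa:) (ˈsif).
Foot heads: 1, 3, 4, 5, 7, 8, 9.
Primary stress on the leftmost head = syllable 1.
Primary stress: syllable 1 → ˈle.li.te:.me:.ka:b.ko.te:l.sa:.sif.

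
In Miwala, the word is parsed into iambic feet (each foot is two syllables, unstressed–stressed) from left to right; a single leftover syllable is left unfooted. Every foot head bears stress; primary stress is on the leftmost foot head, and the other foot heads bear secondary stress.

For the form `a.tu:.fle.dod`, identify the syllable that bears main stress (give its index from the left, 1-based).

Parse left to right into iambic (σˈσ) feet: (a.ˈtu:) (fle.ˈdod).
Foot heads (stressed positions): 2, 4.
End Rule Leftmost: primary stress on the leftmost head = syllable 2.
Primary stress: syllable 2 → a.ˈtu:.fle.dod.

2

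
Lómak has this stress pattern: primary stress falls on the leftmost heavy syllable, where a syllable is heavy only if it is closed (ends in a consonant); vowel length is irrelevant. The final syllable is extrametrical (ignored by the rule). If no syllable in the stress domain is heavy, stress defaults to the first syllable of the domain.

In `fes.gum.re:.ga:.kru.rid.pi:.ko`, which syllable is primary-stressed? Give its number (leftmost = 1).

The final syllable (8, ko) is extrametrical; the stress domain is syllables 1–7.
Weights: 1 fes H, 2 gum H, 3 re: L, 4 ga: L, 5 kru L, 6 rid H, 7 pi: L.
Heavy syllables in the domain: 1, 2, 6. The leftmost is syllable 1 (fes).
Primary stress: syllable 1 → ˈfes.gum.re:.ga:.kru.rid.pi:.ko.

1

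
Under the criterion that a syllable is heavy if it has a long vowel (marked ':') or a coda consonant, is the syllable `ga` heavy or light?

`ga`: short vowel, open (no coda). Short vowel, open → light.

light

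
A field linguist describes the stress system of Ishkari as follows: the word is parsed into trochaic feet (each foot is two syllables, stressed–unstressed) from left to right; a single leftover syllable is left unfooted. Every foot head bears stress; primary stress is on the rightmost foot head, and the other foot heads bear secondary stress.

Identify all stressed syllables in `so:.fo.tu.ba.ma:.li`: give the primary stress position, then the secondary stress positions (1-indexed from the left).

Parse left to right into trochaic (ˈσσ) feet: (ˈso:.fo) (ˈtu.ba) (ˈma:.li).
Foot heads (stressed positions): 1, 3, 5.
End Rule Rightmost: primary stress on the rightmost head = syllable 5.
Secondary stress on 1, 3: ˌso:.fo.ˌtu.ba.ˈma:.li.

primary 5, secondary 1, 3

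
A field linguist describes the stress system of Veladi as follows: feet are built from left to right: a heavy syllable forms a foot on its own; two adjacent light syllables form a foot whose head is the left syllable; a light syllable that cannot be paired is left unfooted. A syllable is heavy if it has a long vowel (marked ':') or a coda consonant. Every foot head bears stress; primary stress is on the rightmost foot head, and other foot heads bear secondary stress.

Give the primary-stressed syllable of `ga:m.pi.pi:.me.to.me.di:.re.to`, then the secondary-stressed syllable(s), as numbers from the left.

primary 8, secondary 1, 3, 4, 7

Weights: 1 ga:m H, 2 pi L, 3 pi: H, 4 me L, 5 to L, 6 me L, 7 di: H, 8 re L, 9 to L.
Parse left to right (heavy = foot alone; LL = one foot; stranded L unfooted): (ˈga:m) pi (ˈpi:) (ˈme.to) me (ˈdi:) (ˈre.to).
Foot heads: 1, 3, 4, 7, 8.
Primary stress on the rightmost head = syllable 8.
Secondary stress on 1, 3, 4, 7: ˌga:m.pi.ˌpi:.ˌme.to.me.ˌdi:.ˈre.to.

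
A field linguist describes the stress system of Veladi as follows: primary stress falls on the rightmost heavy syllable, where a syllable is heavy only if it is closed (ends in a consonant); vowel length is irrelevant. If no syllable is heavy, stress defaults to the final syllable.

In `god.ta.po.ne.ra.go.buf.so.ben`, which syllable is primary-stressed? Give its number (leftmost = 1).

9

Weights: 1 god H, 2 ta L, 3 po L, 4 ne L, 5 ra L, 6 go L, 7 buf H, 8 so L, 9 ben H.
Heavy syllables in the domain: 1, 7, 9. The rightmost is syllable 9 (ben).
Primary stress: syllable 9 → god.ta.po.ne.ra.go.buf.so.ˈben.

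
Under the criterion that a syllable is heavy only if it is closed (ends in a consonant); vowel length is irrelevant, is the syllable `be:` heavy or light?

light

`be:`: long vowel, open (no coda). Open (no coda) → light.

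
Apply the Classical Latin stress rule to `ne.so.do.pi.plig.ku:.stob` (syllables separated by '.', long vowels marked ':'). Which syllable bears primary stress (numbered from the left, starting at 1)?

6

Classical Latin: stress the penult if heavy (long vowel or closed), else the antepenult.
Weights: 5 plig H, 6 ku: H, 7 stob H.
The penult (syllable 6, ku:) is heavy, so it takes stress.
Stress on syllable 6: ne.so.do.pi.plig.ˈku:.stob.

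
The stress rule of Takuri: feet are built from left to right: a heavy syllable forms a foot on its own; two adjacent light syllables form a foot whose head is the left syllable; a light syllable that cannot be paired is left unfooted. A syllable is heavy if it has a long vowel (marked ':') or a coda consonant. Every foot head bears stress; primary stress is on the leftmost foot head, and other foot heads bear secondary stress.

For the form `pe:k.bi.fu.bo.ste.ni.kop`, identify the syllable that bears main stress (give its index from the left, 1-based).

1

Weights: 1 pe:k H, 2 bi L, 3 fu L, 4 bo L, 5 ste L, 6 ni L, 7 kop H.
Parse left to right (heavy = foot alone; LL = one foot; stranded L unfooted): (ˈpe:k) (ˈbi.fu) (ˈbo.ste) ni (ˈkop).
Foot heads: 1, 2, 4, 7.
Primary stress on the leftmost head = syllable 1.
Primary stress: syllable 1 → ˈpe:k.bi.fu.bo.ste.ni.kop.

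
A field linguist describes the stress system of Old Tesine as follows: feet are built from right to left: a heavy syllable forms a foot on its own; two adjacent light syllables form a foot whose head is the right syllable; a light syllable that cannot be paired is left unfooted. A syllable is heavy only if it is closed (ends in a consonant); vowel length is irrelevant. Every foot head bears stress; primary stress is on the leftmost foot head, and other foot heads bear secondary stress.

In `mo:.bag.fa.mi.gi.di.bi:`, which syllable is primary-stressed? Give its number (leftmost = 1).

2

Weights: 1 mo: L, 2 bag H, 3 fa L, 4 mi L, 5 gi L, 6 di L, 7 bi: L.
Parse right to left (heavy = foot alone; LL = one foot; stranded L unfooted): mo: (ˈbag) fa (mi.ˈgi) (di.ˈbi:).
Foot heads: 2, 5, 7.
Primary stress on the leftmost head = syllable 2.
Primary stress: syllable 2 → mo:.ˈbag.fa.mi.gi.di.bi:.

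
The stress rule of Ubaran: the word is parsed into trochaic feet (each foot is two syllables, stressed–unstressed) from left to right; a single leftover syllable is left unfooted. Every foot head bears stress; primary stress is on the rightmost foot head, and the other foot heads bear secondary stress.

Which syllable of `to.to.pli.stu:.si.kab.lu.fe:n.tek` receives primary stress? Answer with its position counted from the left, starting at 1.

Parse left to right into trochaic (ˈσσ) feet: (ˈto.to) (ˈpli.stu:) (ˈsi.kab) (ˈlu.fe:n) tek. Syllable 9 is left unfooted.
Foot heads (stressed positions): 1, 3, 5, 7.
End Rule Rightmost: primary stress on the rightmost head = syllable 7.
Primary stress: syllable 7 → to.to.pli.stu:.si.kab.ˈlu.fe:n.tek.

7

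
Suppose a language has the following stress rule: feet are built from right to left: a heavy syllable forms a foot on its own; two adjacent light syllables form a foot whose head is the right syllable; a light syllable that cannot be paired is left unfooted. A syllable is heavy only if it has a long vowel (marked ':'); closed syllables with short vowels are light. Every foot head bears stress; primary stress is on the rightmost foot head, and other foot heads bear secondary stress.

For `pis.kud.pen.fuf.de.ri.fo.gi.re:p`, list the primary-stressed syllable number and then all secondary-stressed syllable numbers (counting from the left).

primary 9, secondary 2, 4, 6, 8

Weights: 1 pis L, 2 kud L, 3 pen L, 4 fuf L, 5 de L, 6 ri L, 7 fo L, 8 gi L, 9 re:p H.
Parse right to left (heavy = foot alone; LL = one foot; stranded L unfooted): (pis.ˈkud) (pen.ˈfuf) (de.ˈri) (fo.ˈgi) (ˈre:p).
Foot heads: 2, 4, 6, 8, 9.
Primary stress on the rightmost head = syllable 9.
Secondary stress on 2, 4, 6, 8: pis.ˌkud.pen.ˌfuf.de.ˌri.fo.ˌgi.ˈre:p.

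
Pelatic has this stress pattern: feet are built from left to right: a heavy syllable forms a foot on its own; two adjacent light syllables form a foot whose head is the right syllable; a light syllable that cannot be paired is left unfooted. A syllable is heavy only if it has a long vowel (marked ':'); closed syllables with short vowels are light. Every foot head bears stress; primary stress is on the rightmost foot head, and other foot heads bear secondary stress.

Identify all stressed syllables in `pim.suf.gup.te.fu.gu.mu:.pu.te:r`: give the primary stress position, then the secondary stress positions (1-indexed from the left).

Weights: 1 pim L, 2 suf L, 3 gup L, 4 te L, 5 fu L, 6 gu L, 7 mu: H, 8 pu L, 9 te:r H.
Parse left to right (heavy = foot alone; LL = one foot; stranded L unfooted): (pim.ˈsuf) (gup.ˈte) (fu.ˈgu) (ˈmu:) pu (ˈte:r).
Foot heads: 2, 4, 6, 7, 9.
Primary stress on the rightmost head = syllable 9.
Secondary stress on 2, 4, 6, 7: pim.ˌsuf.gup.ˌte.fu.ˌgu.ˌmu:.pu.ˈte:r.

primary 9, secondary 2, 4, 6, 7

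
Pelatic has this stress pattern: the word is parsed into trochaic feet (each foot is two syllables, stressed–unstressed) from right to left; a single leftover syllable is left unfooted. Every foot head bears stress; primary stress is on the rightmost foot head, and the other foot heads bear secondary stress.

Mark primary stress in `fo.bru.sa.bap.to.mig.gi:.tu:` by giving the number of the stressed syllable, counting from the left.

Parse right to left into trochaic (ˈσσ) feet: (ˈfo.bru) (ˈsa.bap) (ˈto.mig) (ˈgi:.tu:).
Foot heads (stressed positions): 1, 3, 5, 7.
End Rule Rightmost: primary stress on the rightmost head = syllable 7.
Primary stress: syllable 7 → fo.bru.sa.bap.to.mig.ˈgi:.tu:.

7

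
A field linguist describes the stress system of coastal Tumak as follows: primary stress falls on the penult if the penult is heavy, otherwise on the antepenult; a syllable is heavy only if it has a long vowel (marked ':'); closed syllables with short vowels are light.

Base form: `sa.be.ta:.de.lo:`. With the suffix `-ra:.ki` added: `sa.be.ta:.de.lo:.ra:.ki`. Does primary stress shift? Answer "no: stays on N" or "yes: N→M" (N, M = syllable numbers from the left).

Base `sa.be.ta:.de.lo:` (5 syllables):
  Weights: 3 ta: H, 4 de L, 5 lo: H.
  The penult (syllable 4, de) is light, so stress falls on the antepenult (syllable 3, ta:).
  → primary stress on syllable 3.
Suffixed `sa.be.ta:.de.lo:.ra:.ki` (7 syllables):
  Weights: 5 lo: H, 6 ra: H, 7 ki L.
  The penult (syllable 6, ra:) is heavy, so it takes stress.
  → primary stress on syllable 6.

yes: 3→6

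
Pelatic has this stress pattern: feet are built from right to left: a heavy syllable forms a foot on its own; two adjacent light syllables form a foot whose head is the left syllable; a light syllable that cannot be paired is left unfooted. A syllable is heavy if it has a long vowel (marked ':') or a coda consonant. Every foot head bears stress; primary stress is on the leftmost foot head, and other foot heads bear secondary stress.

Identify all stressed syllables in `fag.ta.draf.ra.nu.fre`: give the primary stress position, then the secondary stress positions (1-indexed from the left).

Weights: 1 fag H, 2 ta L, 3 draf H, 4 ra L, 5 nu L, 6 fre L.
Parse right to left (heavy = foot alone; LL = one foot; stranded L unfooted): (ˈfag) ta (ˈdraf) ra (ˈnu.fre).
Foot heads: 1, 3, 5.
Primary stress on the leftmost head = syllable 1.
Secondary stress on 3, 5: ˈfag.ta.ˌdraf.ra.ˌnu.fre.

primary 1, secondary 3, 5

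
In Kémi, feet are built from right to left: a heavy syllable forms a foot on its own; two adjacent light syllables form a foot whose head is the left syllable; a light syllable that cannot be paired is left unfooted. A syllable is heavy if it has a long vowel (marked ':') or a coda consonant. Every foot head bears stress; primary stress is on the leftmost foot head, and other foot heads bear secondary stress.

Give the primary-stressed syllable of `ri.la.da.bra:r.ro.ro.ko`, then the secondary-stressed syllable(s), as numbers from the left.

Weights: 1 ri L, 2 la L, 3 da L, 4 bra:r H, 5 ro L, 6 ro L, 7 ko L.
Parse right to left (heavy = foot alone; LL = one foot; stranded L unfooted): ri (ˈla.da) (ˈbra:r) ro (ˈro.ko).
Foot heads: 2, 4, 6.
Primary stress on the leftmost head = syllable 2.
Secondary stress on 4, 6: ri.ˈla.da.ˌbra:r.ro.ˌro.ko.

primary 2, secondary 4, 6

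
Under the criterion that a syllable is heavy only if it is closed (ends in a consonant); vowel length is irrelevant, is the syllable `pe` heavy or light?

light

`pe`: short vowel, open (no coda). Open (no coda) → light.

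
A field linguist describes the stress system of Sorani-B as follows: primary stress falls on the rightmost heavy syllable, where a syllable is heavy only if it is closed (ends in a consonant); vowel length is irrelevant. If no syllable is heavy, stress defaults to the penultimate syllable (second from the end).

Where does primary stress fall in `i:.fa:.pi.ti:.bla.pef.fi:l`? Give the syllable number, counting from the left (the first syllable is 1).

Weights: 1 i: L, 2 fa: L, 3 pi L, 4 ti: L, 5 bla L, 6 pef H, 7 fi:l H.
Heavy syllables in the domain: 6, 7. The rightmost is syllable 7 (fi:l).
Primary stress: syllable 7 → i:.fa:.pi.ti:.bla.pef.ˈfi:l.

7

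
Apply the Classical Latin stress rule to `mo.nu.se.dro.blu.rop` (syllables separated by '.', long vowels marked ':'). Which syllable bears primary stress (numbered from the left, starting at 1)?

Classical Latin: stress the penult if heavy (long vowel or closed), else the antepenult.
Weights: 4 dro L, 5 blu L, 6 rop H.
The penult (syllable 5, blu) is light, so stress falls on the antepenult (syllable 4, dro).
Stress on syllable 4: mo.nu.se.ˈdro.blu.rop.

4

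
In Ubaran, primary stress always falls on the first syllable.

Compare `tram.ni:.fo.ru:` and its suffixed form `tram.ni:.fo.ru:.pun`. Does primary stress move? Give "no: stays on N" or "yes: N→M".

Base `tram.ni:.fo.ru:` (4 syllables):
  The word has 4 syllables; the first syllable is syllable 1 (tram).
  → primary stress on syllable 1.
Suffixed `tram.ni:.fo.ru:.pun` (5 syllables):
  The word has 5 syllables; the first syllable is syllable 1 (tram).
  → primary stress on syllable 1.

no: stays on 1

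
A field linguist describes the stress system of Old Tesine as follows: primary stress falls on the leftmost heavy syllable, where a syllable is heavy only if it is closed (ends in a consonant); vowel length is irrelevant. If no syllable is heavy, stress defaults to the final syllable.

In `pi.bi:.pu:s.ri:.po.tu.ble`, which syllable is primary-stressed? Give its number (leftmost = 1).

3

Weights: 1 pi L, 2 bi: L, 3 pu:s H, 4 ri: L, 5 po L, 6 tu L, 7 ble L.
Heavy syllables in the domain: 3. The leftmost is syllable 3 (pu:s).
Primary stress: syllable 3 → pi.bi:.ˈpu:s.ri:.po.tu.ble.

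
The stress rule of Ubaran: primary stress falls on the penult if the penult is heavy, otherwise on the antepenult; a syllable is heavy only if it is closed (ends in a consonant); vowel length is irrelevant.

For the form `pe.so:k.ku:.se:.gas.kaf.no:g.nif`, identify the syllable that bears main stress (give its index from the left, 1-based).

7

Weights: 6 kaf H, 7 no:g H, 8 nif H.
The penult (syllable 7, no:g) is heavy, so it takes stress.
Primary stress: syllable 7 → pe.so:k.ku:.se:.gas.kaf.ˈno:g.nif.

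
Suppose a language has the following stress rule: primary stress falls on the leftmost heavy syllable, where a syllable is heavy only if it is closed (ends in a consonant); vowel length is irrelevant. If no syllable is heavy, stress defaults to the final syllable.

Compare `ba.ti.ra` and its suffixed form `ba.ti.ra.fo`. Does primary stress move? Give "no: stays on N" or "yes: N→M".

Base `ba.ti.ra` (3 syllables):
  Weights: 1 ba L, 2 ti L, 3 ra L.
  No heavy syllable in the domain; default to the final syllable = syllable 3.
  → primary stress on syllable 3.
Suffixed `ba.ti.ra.fo` (4 syllables):
  Weights: 1 ba L, 2 ti L, 3 ra L, 4 fo L.
  No heavy syllable in the domain; default to the final syllable = syllable 4.
  → primary stress on syllable 4.

yes: 3→4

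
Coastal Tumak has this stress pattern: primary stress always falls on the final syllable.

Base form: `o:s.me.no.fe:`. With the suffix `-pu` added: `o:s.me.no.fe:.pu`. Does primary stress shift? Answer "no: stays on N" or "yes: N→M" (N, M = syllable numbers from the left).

Base `o:s.me.no.fe:` (4 syllables):
  The word has 4 syllables; the final syllable is syllable 4 (fe:).
  → primary stress on syllable 4.
Suffixed `o:s.me.no.fe:.pu` (5 syllables):
  The word has 5 syllables; the final syllable is syllable 5 (pu).
  → primary stress on syllable 5.

yes: 4→5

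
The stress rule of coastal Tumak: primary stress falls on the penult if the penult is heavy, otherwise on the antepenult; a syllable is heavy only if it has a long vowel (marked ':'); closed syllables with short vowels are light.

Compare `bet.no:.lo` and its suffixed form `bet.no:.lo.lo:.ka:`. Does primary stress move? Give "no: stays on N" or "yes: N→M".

Base `bet.no:.lo` (3 syllables):
  Weights: 1 bet L, 2 no: H, 3 lo L.
  The penult (syllable 2, no:) is heavy, so it takes stress.
  → primary stress on syllable 2.
Suffixed `bet.no:.lo.lo:.ka:` (5 syllables):
  Weights: 3 lo L, 4 lo: H, 5 ka: H.
  The penult (syllable 4, lo:) is heavy, so it takes stress.
  → primary stress on syllable 4.

yes: 2→4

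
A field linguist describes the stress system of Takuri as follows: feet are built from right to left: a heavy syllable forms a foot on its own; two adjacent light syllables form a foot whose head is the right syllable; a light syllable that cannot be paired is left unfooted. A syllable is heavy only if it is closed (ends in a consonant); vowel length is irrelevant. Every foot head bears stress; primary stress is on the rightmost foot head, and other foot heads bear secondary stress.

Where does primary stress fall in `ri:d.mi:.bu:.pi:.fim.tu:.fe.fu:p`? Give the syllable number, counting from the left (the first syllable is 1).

8

Weights: 1 ri:d H, 2 mi: L, 3 bu: L, 4 pi: L, 5 fim H, 6 tu: L, 7 fe L, 8 fu:p H.
Parse right to left (heavy = foot alone; LL = one foot; stranded L unfooted): (ˈri:d) mi: (bu:.ˈpi:) (ˈfim) (tu:.ˈfe) (ˈfu:p).
Foot heads: 1, 4, 5, 7, 8.
Primary stress on the rightmost head = syllable 8.
Primary stress: syllable 8 → ri:d.mi:.bu:.pi:.fim.tu:.fe.ˈfu:p.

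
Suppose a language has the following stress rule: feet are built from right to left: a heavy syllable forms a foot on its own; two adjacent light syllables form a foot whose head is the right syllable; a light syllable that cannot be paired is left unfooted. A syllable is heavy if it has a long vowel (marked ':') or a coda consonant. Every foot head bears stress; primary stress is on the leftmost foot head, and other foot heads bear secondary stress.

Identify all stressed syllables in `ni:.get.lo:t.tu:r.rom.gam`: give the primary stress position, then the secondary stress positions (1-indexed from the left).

Weights: 1 ni: H, 2 get H, 3 lo:t H, 4 tu:r H, 5 rom H, 6 gam H.
Parse right to left (heavy = foot alone; LL = one foot; stranded L unfooted): (ˈni:) (ˈget) (ˈlo:t) (ˈtu:r) (ˈrom) (ˈgam).
Foot heads: 1, 2, 3, 4, 5, 6.
Primary stress on the leftmost head = syllable 1.
Secondary stress on 2, 3, 4, 5, 6: ˈni:.ˌget.ˌlo:t.ˌtu:r.ˌrom.ˌgam.

primary 1, secondary 2, 3, 4, 5, 6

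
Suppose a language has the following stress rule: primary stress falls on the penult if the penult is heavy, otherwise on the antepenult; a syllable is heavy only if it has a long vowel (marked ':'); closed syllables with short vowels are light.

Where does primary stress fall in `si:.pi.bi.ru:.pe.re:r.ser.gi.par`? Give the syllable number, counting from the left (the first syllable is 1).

7

Weights: 7 ser L, 8 gi L, 9 par L.
The penult (syllable 8, gi) is light, so stress falls on the antepenult (syllable 7, ser).
Primary stress: syllable 7 → si:.pi.bi.ru:.pe.re:r.ˈser.gi.par.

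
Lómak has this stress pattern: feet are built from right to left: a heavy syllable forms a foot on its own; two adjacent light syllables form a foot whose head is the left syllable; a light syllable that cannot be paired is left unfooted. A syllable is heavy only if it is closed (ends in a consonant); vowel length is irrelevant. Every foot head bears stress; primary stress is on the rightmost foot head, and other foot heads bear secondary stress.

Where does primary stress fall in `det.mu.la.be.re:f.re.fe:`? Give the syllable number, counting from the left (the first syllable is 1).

Weights: 1 det H, 2 mu L, 3 la L, 4 be L, 5 re:f H, 6 re L, 7 fe: L.
Parse right to left (heavy = foot alone; LL = one foot; stranded L unfooted): (ˈdet) mu (ˈla.be) (ˈre:f) (ˈre.fe:).
Foot heads: 1, 3, 5, 6.
Primary stress on the rightmost head = syllable 6.
Primary stress: syllable 6 → det.mu.la.be.re:f.ˈre.fe:.

6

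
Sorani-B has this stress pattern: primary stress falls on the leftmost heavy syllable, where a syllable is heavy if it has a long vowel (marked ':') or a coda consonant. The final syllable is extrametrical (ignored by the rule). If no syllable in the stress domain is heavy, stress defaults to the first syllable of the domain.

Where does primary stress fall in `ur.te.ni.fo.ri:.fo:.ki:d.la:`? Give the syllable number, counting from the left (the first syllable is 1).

The final syllable (8, la:) is extrametrical; the stress domain is syllables 1–7.
Weights: 1 ur H, 2 te L, 3 ni L, 4 fo L, 5 ri: H, 6 fo: H, 7 ki:d H.
Heavy syllables in the domain: 1, 5, 6, 7. The leftmost is syllable 1 (ur).
Primary stress: syllable 1 → ˈur.te.ni.fo.ri:.fo:.ki:d.la:.

1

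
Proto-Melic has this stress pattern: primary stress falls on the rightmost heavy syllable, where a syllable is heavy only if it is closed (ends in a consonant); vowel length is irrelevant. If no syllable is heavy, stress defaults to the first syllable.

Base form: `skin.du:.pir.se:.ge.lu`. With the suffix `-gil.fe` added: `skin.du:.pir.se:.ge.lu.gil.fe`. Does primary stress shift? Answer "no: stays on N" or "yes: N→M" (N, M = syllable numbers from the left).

yes: 3→7

Base `skin.du:.pir.se:.ge.lu` (6 syllables):
  Weights: 1 skin H, 2 du: L, 3 pir H, 4 se: L, 5 ge L, 6 lu L.
  Heavy syllables in the domain: 1, 3. The rightmost is syllable 3 (pir).
  → primary stress on syllable 3.
Suffixed `skin.du:.pir.se:.ge.lu.gil.fe` (8 syllables):
  Weights: 1 skin H, 2 du: L, 3 pir H, 4 se: L, 5 ge L, 6 lu L, 7 gil H, 8 fe L.
  Heavy syllables in the domain: 1, 3, 7. The rightmost is syllable 7 (gil).
  → primary stress on syllable 7.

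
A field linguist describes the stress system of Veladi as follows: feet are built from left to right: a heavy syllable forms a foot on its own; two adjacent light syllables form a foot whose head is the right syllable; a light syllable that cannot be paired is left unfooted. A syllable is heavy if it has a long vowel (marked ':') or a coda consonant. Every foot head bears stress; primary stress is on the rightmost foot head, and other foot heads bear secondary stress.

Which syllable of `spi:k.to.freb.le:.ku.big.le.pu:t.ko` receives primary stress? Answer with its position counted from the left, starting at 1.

8

Weights: 1 spi:k H, 2 to L, 3 freb H, 4 le: H, 5 ku L, 6 big H, 7 le L, 8 pu:t H, 9 ko L.
Parse left to right (heavy = foot alone; LL = one foot; stranded L unfooted): (ˈspi:k) to (ˈfreb) (ˈle:) ku (ˈbig) le (ˈpu:t) ko.
Foot heads: 1, 3, 4, 6, 8.
Primary stress on the rightmost head = syllable 8.
Primary stress: syllable 8 → spi:k.to.freb.le:.ku.big.le.ˈpu:t.ko.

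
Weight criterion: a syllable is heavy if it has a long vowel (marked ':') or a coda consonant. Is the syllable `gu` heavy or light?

`gu`: short vowel, open (no coda). Short vowel, open → light.

light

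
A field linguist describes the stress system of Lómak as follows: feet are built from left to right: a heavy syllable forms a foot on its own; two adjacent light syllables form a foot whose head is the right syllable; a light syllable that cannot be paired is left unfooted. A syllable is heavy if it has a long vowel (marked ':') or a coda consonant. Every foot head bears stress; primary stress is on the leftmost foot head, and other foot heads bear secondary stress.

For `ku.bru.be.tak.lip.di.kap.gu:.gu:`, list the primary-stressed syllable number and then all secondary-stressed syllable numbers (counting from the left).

primary 2, secondary 4, 5, 7, 8, 9

Weights: 1 ku L, 2 bru L, 3 be L, 4 tak H, 5 lip H, 6 di L, 7 kap H, 8 gu: H, 9 gu: H.
Parse left to right (heavy = foot alone; LL = one foot; stranded L unfooted): (ku.ˈbru) be (ˈtak) (ˈlip) di (ˈkap) (ˈgu:) (ˈgu:).
Foot heads: 2, 4, 5, 7, 8, 9.
Primary stress on the leftmost head = syllable 2.
Secondary stress on 4, 5, 7, 8, 9: ku.ˈbru.be.ˌtak.ˌlip.di.ˌkap.ˌgu:.ˌgu:.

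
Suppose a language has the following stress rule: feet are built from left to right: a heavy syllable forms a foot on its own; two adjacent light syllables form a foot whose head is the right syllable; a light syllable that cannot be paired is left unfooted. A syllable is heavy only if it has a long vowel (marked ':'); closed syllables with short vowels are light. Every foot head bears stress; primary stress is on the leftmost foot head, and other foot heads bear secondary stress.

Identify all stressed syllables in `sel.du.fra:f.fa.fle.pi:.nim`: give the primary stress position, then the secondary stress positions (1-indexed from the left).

primary 2, secondary 3, 5, 6

Weights: 1 sel L, 2 du L, 3 fra:f H, 4 fa L, 5 fle L, 6 pi: H, 7 nim L.
Parse left to right (heavy = foot alone; LL = one foot; stranded L unfooted): (sel.ˈdu) (ˈfra:f) (fa.ˈfle) (ˈpi:) nim.
Foot heads: 2, 3, 5, 6.
Primary stress on the leftmost head = syllable 2.
Secondary stress on 3, 5, 6: sel.ˈdu.ˌfra:f.fa.ˌfle.ˌpi:.nim.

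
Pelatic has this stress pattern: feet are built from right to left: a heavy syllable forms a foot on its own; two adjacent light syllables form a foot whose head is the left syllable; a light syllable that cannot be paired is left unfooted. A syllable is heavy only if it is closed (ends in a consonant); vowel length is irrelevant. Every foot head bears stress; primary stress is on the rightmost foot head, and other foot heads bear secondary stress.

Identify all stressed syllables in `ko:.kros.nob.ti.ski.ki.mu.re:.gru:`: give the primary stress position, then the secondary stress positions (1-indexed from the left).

primary 8, secondary 2, 3, 4, 6

Weights: 1 ko: L, 2 kros H, 3 nob H, 4 ti L, 5 ski L, 6 ki L, 7 mu L, 8 re: L, 9 gru: L.
Parse right to left (heavy = foot alone; LL = one foot; stranded L unfooted): ko: (ˈkros) (ˈnob) (ˈti.ski) (ˈki.mu) (ˈre:.gru:).
Foot heads: 2, 3, 4, 6, 8.
Primary stress on the rightmost head = syllable 8.
Secondary stress on 2, 3, 4, 6: ko:.ˌkros.ˌnob.ˌti.ski.ˌki.mu.ˈre:.gru:.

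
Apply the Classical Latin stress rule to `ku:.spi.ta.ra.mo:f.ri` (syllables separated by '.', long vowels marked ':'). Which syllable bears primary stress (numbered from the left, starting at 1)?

Classical Latin: stress the penult if heavy (long vowel or closed), else the antepenult.
Weights: 4 ra L, 5 mo:f H, 6 ri L.
The penult (syllable 5, mo:f) is heavy, so it takes stress.
Stress on syllable 5: ku:.spi.ta.ra.ˈmo:f.ri.

5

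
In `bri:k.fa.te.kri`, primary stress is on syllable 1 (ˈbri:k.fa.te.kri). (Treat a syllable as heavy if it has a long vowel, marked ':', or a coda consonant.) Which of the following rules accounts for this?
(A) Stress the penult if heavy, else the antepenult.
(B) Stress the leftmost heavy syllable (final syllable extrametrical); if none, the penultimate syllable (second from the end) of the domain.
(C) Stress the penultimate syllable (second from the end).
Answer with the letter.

Rule A → syllable 2 (observed: 1).
Rule B → syllable 1 ✓.
Rule C → syllable 3 (observed: 1).

B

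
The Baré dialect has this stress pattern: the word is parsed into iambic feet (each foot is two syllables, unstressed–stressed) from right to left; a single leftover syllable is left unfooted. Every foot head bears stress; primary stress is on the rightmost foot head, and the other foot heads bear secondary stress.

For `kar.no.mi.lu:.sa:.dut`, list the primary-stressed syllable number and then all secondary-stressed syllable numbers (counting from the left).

primary 6, secondary 2, 4

Parse right to left into iambic (σˈσ) feet: (kar.ˈno) (mi.ˈlu:) (sa:.ˈdut).
Foot heads (stressed positions): 2, 4, 6.
End Rule Rightmost: primary stress on the rightmost head = syllable 6.
Secondary stress on 2, 4: kar.ˌno.mi.ˌlu:.sa:.ˈdut.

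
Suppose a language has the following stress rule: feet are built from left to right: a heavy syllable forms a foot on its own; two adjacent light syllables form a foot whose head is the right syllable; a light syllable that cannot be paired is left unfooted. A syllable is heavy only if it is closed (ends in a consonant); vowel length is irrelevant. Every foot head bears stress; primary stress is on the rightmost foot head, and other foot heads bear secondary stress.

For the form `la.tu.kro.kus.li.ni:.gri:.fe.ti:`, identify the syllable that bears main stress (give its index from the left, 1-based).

8

Weights: 1 la L, 2 tu L, 3 kro L, 4 kus H, 5 li L, 6 ni: L, 7 gri: L, 8 fe L, 9 ti: L.
Parse left to right (heavy = foot alone; LL = one foot; stranded L unfooted): (la.ˈtu) kro (ˈkus) (li.ˈni:) (gri:.ˈfe) ti:.
Foot heads: 2, 4, 6, 8.
Primary stress on the rightmost head = syllable 8.
Primary stress: syllable 8 → la.tu.kro.kus.li.ni:.gri:.ˈfe.ti:.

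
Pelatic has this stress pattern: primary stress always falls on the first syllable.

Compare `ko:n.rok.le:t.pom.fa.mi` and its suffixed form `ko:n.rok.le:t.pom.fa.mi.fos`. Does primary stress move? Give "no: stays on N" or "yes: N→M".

no: stays on 1

Base `ko:n.rok.le:t.pom.fa.mi` (6 syllables):
  The word has 6 syllables; the first syllable is syllable 1 (ko:n).
  → primary stress on syllable 1.
Suffixed `ko:n.rok.le:t.pom.fa.mi.fos` (7 syllables):
  The word has 7 syllables; the first syllable is syllable 1 (ko:n).
  → primary stress on syllable 1.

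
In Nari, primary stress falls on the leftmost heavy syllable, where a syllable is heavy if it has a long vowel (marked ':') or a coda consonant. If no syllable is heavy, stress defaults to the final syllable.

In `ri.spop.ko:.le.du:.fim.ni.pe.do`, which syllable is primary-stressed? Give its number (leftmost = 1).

Weights: 1 ri L, 2 spop H, 3 ko: H, 4 le L, 5 du: H, 6 fim H, 7 ni L, 8 pe L, 9 do L.
Heavy syllables in the domain: 2, 3, 5, 6. The leftmost is syllable 2 (spop).
Primary stress: syllable 2 → ri.ˈspop.ko:.le.du:.fim.ni.pe.do.

2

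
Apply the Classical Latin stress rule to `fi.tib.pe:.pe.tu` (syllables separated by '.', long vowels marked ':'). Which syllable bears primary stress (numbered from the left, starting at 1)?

Classical Latin: stress the penult if heavy (long vowel or closed), else the antepenult.
Weights: 3 pe: H, 4 pe L, 5 tu L.
The penult (syllable 4, pe) is light, so stress falls on the antepenult (syllable 3, pe:).
Stress on syllable 3: fi.tib.ˈpe:.pe.tu.

3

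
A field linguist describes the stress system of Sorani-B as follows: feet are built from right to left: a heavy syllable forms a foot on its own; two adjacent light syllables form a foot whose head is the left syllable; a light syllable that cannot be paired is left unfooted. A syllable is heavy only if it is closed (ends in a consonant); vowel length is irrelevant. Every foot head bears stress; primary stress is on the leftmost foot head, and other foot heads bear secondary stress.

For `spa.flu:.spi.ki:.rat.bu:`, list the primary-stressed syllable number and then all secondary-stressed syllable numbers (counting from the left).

Weights: 1 spa L, 2 flu: L, 3 spi L, 4 ki: L, 5 rat H, 6 bu: L.
Parse right to left (heavy = foot alone; LL = one foot; stranded L unfooted): (ˈspa.flu:) (ˈspi.ki:) (ˈrat) bu:.
Foot heads: 1, 3, 5.
Primary stress on the leftmost head = syllable 1.
Secondary stress on 3, 5: ˈspa.flu:.ˌspi.ki:.ˌrat.bu:.

primary 1, secondary 3, 5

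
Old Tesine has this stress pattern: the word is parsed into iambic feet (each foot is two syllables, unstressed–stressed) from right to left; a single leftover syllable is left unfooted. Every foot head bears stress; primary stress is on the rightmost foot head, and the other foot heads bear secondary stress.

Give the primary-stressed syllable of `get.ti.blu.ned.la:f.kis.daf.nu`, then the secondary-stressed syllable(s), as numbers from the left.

Parse right to left into iambic (σˈσ) feet: (get.ˈti) (blu.ˈned) (la:f.ˈkis) (daf.ˈnu).
Foot heads (stressed positions): 2, 4, 6, 8.
End Rule Rightmost: primary stress on the rightmost head = syllable 8.
Secondary stress on 2, 4, 6: get.ˌti.blu.ˌned.la:f.ˌkis.daf.ˈnu.

primary 8, secondary 2, 4, 6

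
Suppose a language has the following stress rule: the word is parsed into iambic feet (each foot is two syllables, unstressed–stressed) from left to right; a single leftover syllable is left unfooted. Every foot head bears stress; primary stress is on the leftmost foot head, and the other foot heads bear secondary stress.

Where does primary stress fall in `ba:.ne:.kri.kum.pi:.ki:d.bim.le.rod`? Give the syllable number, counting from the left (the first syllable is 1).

Parse left to right into iambic (σˈσ) feet: (ba:.ˈne:) (kri.ˈkum) (pi:.ˈki:d) (bim.ˈle) rod. Syllable 9 is left unfooted.
Foot heads (stressed positions): 2, 4, 6, 8.
End Rule Leftmost: primary stress on the leftmost head = syllable 2.
Primary stress: syllable 2 → ba:.ˈne:.kri.kum.pi:.ki:d.bim.le.rod.

2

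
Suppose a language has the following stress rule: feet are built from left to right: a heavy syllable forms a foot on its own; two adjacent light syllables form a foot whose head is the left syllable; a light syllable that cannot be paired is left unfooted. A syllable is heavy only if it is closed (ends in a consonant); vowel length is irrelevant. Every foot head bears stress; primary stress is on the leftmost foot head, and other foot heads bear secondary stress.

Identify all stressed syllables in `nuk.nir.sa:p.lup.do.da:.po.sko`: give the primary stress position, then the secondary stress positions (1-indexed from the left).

Weights: 1 nuk H, 2 nir H, 3 sa:p H, 4 lup H, 5 do L, 6 da: L, 7 po L, 8 sko L.
Parse left to right (heavy = foot alone; LL = one foot; stranded L unfooted): (ˈnuk) (ˈnir) (ˈsa:p) (ˈlup) (ˈdo.da:) (ˈpo.sko).
Foot heads: 1, 2, 3, 4, 5, 7.
Primary stress on the leftmost head = syllable 1.
Secondary stress on 2, 3, 4, 5, 7: ˈnuk.ˌnir.ˌsa:p.ˌlup.ˌdo.da:.ˌpo.sko.

primary 1, secondary 2, 3, 4, 5, 7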